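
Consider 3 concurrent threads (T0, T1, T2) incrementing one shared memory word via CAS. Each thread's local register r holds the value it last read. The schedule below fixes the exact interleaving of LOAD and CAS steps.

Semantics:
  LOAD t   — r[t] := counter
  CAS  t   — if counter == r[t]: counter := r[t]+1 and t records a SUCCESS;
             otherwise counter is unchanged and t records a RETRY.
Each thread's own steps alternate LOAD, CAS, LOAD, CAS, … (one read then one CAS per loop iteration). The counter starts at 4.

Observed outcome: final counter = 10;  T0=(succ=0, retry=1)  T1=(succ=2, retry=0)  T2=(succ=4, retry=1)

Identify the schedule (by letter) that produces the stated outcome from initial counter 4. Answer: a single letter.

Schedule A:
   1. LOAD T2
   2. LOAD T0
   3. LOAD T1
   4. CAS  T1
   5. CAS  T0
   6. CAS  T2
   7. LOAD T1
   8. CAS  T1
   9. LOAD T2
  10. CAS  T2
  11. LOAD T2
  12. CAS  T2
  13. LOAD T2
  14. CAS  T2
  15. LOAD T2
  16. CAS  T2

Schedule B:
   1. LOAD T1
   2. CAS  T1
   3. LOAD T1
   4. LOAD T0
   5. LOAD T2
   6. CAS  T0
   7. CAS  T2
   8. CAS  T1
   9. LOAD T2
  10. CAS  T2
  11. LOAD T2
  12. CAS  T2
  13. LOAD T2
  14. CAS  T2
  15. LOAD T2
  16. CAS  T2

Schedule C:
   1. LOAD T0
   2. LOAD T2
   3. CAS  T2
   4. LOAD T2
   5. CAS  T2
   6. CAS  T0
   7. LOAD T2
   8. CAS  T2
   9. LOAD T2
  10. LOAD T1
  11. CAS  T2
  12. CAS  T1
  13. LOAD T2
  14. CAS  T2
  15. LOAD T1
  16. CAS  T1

A

Tracing schedule A:
step 1: T2 LOAD ⇒ load; ctr=4 reg=4
step 2: T0 LOAD ⇒ load; ctr=4 reg=4
step 3: T1 LOAD ⇒ load; ctr=4 reg=4
step 4: T1 CAS ⇒ ok; ctr=5 reg=4
step 5: T0 CAS ⇒ retry; ctr=5 reg=4
step 6: T2 CAS ⇒ retry; ctr=5 reg=4
step 7: T1 LOAD ⇒ load; ctr=5 reg=5
step 8: T1 CAS ⇒ ok; ctr=6 reg=5
step 9: T2 LOAD ⇒ load; ctr=6 reg=6
step 10: T2 CAS ⇒ ok; ctr=7 reg=6
step 11: T2 LOAD ⇒ load; ctr=7 reg=7
step 12: T2 CAS ⇒ ok; ctr=8 reg=7
step 13: T2 LOAD ⇒ load; ctr=8 reg=8
step 14: T2 CAS ⇒ ok; ctr=9 reg=8
step 15: T2 LOAD ⇒ load; ctr=9 reg=9
step 16: T2 CAS ⇒ ok; ctr=10 reg=9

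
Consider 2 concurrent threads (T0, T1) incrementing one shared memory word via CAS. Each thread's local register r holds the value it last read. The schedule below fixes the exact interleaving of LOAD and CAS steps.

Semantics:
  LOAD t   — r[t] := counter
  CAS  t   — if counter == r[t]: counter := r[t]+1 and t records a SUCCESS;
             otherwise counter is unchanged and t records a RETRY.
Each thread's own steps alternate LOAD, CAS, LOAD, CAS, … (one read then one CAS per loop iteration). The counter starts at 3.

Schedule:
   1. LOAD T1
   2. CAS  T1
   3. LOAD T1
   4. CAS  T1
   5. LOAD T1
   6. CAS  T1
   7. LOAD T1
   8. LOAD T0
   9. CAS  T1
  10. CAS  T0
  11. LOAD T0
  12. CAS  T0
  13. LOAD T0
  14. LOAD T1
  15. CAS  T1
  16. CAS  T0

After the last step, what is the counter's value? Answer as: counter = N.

T1 LOAD — after: cnt=3, r=3 — load
T1 CAS — after: cnt=4, r=3 — ok
T1 LOAD — after: cnt=4, r=4 — load
T1 CAS — after: cnt=5, r=4 — ok
T1 LOAD — after: cnt=5, r=5 — load
T1 CAS — after: cnt=6, r=5 — ok
T1 LOAD — after: cnt=6, r=6 — load
T0 LOAD — after: cnt=6, r=6 — load
T1 CAS — after: cnt=7, r=6 — ok
T0 CAS — after: cnt=7, r=6 — retry
T0 LOAD — after: cnt=7, r=7 — load
T0 CAS — after: cnt=8, r=7 — ok
T0 LOAD — after: cnt=8, r=8 — load
T1 LOAD — after: cnt=8, r=8 — load
T1 CAS — after: cnt=9, r=8 — ok
T0 CAS — after: cnt=9, r=8 — retry

counter = 9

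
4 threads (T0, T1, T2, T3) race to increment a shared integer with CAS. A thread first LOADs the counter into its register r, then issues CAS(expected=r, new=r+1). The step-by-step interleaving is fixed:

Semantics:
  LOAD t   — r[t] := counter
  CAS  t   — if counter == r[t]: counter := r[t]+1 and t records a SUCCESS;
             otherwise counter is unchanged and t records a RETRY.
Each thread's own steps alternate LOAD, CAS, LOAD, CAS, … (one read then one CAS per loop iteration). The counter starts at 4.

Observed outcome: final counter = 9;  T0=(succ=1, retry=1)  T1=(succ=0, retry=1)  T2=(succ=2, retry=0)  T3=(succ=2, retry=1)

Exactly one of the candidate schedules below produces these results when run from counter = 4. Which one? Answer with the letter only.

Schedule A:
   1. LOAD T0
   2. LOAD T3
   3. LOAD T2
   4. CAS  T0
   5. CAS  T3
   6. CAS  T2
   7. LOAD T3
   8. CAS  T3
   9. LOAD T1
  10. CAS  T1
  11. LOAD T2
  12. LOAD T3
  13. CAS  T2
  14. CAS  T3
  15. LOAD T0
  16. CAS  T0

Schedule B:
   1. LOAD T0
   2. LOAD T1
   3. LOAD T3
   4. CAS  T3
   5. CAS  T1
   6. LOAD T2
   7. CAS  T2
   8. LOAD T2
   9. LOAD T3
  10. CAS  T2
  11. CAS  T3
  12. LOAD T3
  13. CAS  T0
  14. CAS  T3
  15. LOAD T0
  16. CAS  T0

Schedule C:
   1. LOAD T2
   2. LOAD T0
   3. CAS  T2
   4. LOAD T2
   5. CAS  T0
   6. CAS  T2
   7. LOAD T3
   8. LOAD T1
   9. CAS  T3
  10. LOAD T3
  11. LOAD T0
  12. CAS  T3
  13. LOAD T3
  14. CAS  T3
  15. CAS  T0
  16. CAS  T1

B

Run B:
T0 LOAD — after: cnt=4, r=4 — load
T1 LOAD — after: cnt=4, r=4 — load
T3 LOAD — after: cnt=4, r=4 — load
T3 CAS — after: cnt=5, r=4 — ok
T1 CAS — after: cnt=5, r=4 — retry
T2 LOAD — after: cnt=5, r=5 — load
T2 CAS — after: cnt=6, r=5 — ok
T2 LOAD — after: cnt=6, r=6 — load
T3 LOAD — after: cnt=6, r=6 — load
T2 CAS — after: cnt=7, r=6 — ok
T3 CAS — after: cnt=7, r=6 — retry
T3 LOAD — after: cnt=7, r=7 — load
T0 CAS — after: cnt=7, r=4 — retry
T3 CAS — after: cnt=8, r=7 — ok
T0 LOAD — after: cnt=8, r=8 — load
T0 CAS — after: cnt=9, r=8 — ok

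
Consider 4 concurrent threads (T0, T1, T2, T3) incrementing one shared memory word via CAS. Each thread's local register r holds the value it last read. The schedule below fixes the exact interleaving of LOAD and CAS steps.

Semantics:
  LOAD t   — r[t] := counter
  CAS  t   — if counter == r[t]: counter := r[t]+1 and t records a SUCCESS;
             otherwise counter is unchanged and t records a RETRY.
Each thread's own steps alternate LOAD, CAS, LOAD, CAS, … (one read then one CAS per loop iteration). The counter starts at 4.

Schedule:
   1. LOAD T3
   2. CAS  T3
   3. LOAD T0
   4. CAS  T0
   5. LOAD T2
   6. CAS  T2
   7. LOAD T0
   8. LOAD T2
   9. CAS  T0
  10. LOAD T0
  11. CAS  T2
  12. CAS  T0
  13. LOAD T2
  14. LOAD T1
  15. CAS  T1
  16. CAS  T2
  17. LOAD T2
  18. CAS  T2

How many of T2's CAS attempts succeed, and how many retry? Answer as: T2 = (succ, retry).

T2 = (2, 2)

   1) LOAD T3:  M=4  r_T3=4
   2) CAS  T3:  M=5  r_T3=4 ✓
   3) LOAD T0:  M=5  r_T0=5
   4) CAS  T0:  M=6  r_T0=5 ✓
   5) LOAD T2:  M=6  r_T2=6
   6) CAS  T2:  M=7  r_T2=6 ✓
   7) LOAD T0:  M=7  r_T0=7
   8) LOAD T2:  M=7  r_T2=7
   9) CAS  T0:  M=8  r_T0=7 ✓
  10) LOAD T0:  M=8  r_T0=8
  11) CAS  T2:  M=8  r_T2=7 ✗
  12) CAS  T0:  M=9  r_T0=8 ✓
  13) LOAD T2:  M=9  r_T2=9
  14) LOAD T1:  M=9  r_T1=9
  15) CAS  T1:  M=10  r_T1=9 ✓
  16) CAS  T2:  M=10  r_T2=9 ✗
  17) LOAD T2:  M=10  r_T2=10
  18) CAS  T2:  M=11  r_T2=10 ✓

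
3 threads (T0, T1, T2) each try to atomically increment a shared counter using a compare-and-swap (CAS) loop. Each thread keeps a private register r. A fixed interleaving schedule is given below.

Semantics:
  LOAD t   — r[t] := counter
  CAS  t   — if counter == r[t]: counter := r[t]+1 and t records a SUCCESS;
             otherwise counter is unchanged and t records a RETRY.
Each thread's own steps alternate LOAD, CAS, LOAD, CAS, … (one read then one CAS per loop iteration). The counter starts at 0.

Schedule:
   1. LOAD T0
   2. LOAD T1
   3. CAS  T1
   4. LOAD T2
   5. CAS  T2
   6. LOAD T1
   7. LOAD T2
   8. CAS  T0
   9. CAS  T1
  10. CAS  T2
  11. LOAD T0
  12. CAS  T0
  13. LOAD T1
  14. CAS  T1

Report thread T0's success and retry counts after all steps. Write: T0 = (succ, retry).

T0 = (1, 1)

step 1: T0 LOAD ⇒ load; ctr=0 reg=0
step 2: T1 LOAD ⇒ load; ctr=0 reg=0
step 3: T1 CAS ⇒ ok; ctr=1 reg=0
step 4: T2 LOAD ⇒ load; ctr=1 reg=1
step 5: T2 CAS ⇒ ok; ctr=2 reg=1
step 6: T1 LOAD ⇒ load; ctr=2 reg=2
step 7: T2 LOAD ⇒ load; ctr=2 reg=2
step 8: T0 CAS ⇒ retry; ctr=2 reg=0
step 9: T1 CAS ⇒ ok; ctr=3 reg=2
step 10: T2 CAS ⇒ retry; ctr=3 reg=2
step 11: T0 LOAD ⇒ load; ctr=3 reg=3
step 12: T0 CAS ⇒ ok; ctr=4 reg=3
step 13: T1 LOAD ⇒ load; ctr=4 reg=4
step 14: T1 CAS ⇒ ok; ctr=5 reg=4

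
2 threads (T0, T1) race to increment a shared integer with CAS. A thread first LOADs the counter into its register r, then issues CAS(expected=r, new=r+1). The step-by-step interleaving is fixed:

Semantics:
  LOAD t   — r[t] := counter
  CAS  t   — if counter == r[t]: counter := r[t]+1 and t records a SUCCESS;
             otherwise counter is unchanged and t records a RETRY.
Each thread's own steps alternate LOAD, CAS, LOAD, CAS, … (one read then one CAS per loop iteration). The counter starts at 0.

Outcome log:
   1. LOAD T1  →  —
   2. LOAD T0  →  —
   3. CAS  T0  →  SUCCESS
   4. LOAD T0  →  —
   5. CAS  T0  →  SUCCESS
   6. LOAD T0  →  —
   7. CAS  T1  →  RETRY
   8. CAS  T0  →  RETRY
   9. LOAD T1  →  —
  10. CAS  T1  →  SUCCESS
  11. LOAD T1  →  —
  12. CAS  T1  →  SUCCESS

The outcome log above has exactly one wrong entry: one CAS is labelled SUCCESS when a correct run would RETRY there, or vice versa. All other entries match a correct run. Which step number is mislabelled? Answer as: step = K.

Re-executing:
1. LOAD T1 → mem=0 r[T1]=0 [LOAD]
2. LOAD T0 → mem=0 r[T0]=0 [LOAD]
3. CAS T0 → mem=1 r[T0]=0 [OK]
4. LOAD T0 → mem=1 r[T0]=1 [LOAD]
5. CAS T0 → mem=2 r[T0]=1 [OK]
6. LOAD T0 → mem=2 r[T0]=2 [LOAD]
7. CAS T1 → mem=2 r[T1]=0 [RETRY]
8. CAS T0 → mem=3 r[T0]=2 [OK]
9. LOAD T1 → mem=3 r[T1]=3 [LOAD]
10. CAS T1 → mem=4 r[T1]=3 [OK]
11. LOAD T1 → mem=4 r[T1]=4 [LOAD]
12. CAS T1 → mem=5 r[T1]=4 [OK]
Mismatch at 8.

step = 8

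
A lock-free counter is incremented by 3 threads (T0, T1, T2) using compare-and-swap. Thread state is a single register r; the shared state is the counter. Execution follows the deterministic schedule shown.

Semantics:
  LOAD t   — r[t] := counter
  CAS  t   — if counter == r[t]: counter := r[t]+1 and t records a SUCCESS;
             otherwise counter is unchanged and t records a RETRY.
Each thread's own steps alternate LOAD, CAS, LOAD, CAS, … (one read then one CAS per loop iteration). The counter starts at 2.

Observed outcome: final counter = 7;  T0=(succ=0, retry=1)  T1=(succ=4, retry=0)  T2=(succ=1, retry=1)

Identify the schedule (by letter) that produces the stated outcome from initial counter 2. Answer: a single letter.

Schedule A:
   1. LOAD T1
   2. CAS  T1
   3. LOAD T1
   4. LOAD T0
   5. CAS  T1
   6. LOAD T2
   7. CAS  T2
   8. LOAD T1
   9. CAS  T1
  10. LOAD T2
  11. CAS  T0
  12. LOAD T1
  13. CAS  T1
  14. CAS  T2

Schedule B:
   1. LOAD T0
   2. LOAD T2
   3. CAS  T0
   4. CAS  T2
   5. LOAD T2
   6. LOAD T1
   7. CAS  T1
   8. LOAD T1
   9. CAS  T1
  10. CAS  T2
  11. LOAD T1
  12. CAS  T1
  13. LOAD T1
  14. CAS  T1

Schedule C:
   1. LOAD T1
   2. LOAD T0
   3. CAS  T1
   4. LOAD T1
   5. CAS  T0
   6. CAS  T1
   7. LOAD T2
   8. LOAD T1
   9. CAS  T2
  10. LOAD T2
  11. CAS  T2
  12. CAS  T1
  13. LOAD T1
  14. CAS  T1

A

Tracing schedule A:
#1 T1 reads 2
#2 T1 CAS(2→3) writes; counter now 3
#3 T1 reads 3
#4 T0 reads 3
#5 T1 CAS(3→4) writes; counter now 4
#6 T2 reads 4
#7 T2 CAS(4→5) writes; counter now 5
#8 T1 reads 5
#9 T1 CAS(5→6) writes; counter now 6
#10 T2 reads 6
#11 T0 CAS(3→4) fails; counter now 6
#12 T1 reads 6
#13 T1 CAS(6→7) writes; counter now 7
#14 T2 CAS(6→7) fails; counter now 7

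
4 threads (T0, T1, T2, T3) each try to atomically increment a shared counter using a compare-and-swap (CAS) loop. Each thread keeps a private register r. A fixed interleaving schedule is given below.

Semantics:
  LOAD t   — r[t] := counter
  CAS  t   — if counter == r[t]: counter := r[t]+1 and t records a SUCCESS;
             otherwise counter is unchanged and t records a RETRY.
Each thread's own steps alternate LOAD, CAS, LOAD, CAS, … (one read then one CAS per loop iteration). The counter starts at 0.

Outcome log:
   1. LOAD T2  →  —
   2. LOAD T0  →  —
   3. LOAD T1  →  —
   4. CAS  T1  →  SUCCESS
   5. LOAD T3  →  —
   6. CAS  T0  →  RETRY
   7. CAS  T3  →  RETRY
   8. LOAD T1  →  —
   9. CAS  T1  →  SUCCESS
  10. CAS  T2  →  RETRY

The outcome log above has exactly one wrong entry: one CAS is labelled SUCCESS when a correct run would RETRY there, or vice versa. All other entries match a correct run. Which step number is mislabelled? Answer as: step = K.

Re-executing:
1. LOAD T2 → mem=0 r[T2]=0 [LOAD]
2. LOAD T0 → mem=0 r[T0]=0 [LOAD]
3. LOAD T1 → mem=0 r[T1]=0 [LOAD]
4. CAS T1 → mem=1 r[T1]=0 [OK]
5. LOAD T3 → mem=1 r[T3]=1 [LOAD]
6. CAS T0 → mem=1 r[T0]=0 [RETRY]
7. CAS T3 → mem=2 r[T3]=1 [OK]
8. LOAD T1 → mem=2 r[T1]=2 [LOAD]
9. CAS T1 → mem=3 r[T1]=2 [OK]
10. CAS T2 → mem=3 r[T2]=0 [RETRY]
Mismatch at 7.

step = 7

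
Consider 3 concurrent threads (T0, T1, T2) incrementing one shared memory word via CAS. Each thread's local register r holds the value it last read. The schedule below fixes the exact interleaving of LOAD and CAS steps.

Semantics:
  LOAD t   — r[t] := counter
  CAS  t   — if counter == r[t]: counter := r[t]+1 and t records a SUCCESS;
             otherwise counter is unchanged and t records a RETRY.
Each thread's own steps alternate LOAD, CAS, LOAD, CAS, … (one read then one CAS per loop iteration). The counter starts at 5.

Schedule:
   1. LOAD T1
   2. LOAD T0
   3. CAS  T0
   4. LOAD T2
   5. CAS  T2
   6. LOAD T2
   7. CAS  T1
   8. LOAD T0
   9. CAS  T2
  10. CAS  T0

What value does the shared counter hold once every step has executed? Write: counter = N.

counter = 8

#1 T1 reads 5
#2 T0 reads 5
#3 T0 CAS(5→6) writes; counter now 6
#4 T2 reads 6
#5 T2 CAS(6→7) writes; counter now 7
#6 T2 reads 7
#7 T1 CAS(5→6) fails; counter now 7
#8 T0 reads 7
#9 T2 CAS(7→8) writes; counter now 8
#10 T0 CAS(7→8) fails; counter now 8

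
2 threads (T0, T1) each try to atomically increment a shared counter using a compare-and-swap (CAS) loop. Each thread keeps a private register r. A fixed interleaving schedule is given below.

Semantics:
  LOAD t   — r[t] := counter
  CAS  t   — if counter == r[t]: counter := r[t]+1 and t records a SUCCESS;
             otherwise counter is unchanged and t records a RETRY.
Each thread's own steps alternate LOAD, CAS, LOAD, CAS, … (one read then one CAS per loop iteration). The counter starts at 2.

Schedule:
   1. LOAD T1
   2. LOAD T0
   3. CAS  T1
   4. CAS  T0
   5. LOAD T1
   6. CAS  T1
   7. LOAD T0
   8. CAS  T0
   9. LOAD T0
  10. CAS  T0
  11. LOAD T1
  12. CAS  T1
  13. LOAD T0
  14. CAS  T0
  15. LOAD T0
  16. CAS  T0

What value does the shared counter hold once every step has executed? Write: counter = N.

step 1: T1 LOAD ⇒ load; ctr=2 reg=2
step 2: T0 LOAD ⇒ load; ctr=2 reg=2
step 3: T1 CAS ⇒ ok; ctr=3 reg=2
step 4: T0 CAS ⇒ retry; ctr=3 reg=2
step 5: T1 LOAD ⇒ load; ctr=3 reg=3
step 6: T1 CAS ⇒ ok; ctr=4 reg=3
step 7: T0 LOAD ⇒ load; ctr=4 reg=4
step 8: T0 CAS ⇒ ok; ctr=5 reg=4
step 9: T0 LOAD ⇒ load; ctr=5 reg=5
step 10: T0 CAS ⇒ ok; ctr=6 reg=5
step 11: T1 LOAD ⇒ load; ctr=6 reg=6
step 12: T1 CAS ⇒ ok; ctr=7 reg=6
step 13: T0 LOAD ⇒ load; ctr=7 reg=7
step 14: T0 CAS ⇒ ok; ctr=8 reg=7
step 15: T0 LOAD ⇒ load; ctr=8 reg=8
step 16: T0 CAS ⇒ ok; ctr=9 reg=8

counter = 9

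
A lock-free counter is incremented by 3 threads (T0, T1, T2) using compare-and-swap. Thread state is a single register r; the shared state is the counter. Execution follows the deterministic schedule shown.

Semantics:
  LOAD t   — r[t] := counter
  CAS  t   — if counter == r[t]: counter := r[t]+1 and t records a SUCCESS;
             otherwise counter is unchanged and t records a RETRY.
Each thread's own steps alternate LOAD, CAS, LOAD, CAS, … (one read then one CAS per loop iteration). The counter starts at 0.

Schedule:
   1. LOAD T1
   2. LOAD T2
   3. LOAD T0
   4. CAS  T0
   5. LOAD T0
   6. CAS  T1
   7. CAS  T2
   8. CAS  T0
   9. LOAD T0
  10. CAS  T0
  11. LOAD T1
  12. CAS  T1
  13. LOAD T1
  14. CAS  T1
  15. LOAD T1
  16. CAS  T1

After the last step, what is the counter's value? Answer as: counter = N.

counter = 6

   1) LOAD T1:  M=0  r_T1=0
   2) LOAD T2:  M=0  r_T2=0
   3) LOAD T0:  M=0  r_T0=0
   4) CAS  T0:  M=1  r_T0=0 ✓
   5) LOAD T0:  M=1  r_T0=1
   6) CAS  T1:  M=1  r_T1=0 ✗
   7) CAS  T2:  M=1  r_T2=0 ✗
   8) CAS  T0:  M=2  r_T0=1 ✓
   9) LOAD T0:  M=2  r_T0=2
  10) CAS  T0:  M=3  r_T0=2 ✓
  11) LOAD T1:  M=3  r_T1=3
  12) CAS  T1:  M=4  r_T1=3 ✓
  13) LOAD T1:  M=4  r_T1=4
  14) CAS  T1:  M=5  r_T1=4 ✓
  15) LOAD T1:  M=5  r_T1=5
  16) CAS  T1:  M=6  r_T1=5 ✓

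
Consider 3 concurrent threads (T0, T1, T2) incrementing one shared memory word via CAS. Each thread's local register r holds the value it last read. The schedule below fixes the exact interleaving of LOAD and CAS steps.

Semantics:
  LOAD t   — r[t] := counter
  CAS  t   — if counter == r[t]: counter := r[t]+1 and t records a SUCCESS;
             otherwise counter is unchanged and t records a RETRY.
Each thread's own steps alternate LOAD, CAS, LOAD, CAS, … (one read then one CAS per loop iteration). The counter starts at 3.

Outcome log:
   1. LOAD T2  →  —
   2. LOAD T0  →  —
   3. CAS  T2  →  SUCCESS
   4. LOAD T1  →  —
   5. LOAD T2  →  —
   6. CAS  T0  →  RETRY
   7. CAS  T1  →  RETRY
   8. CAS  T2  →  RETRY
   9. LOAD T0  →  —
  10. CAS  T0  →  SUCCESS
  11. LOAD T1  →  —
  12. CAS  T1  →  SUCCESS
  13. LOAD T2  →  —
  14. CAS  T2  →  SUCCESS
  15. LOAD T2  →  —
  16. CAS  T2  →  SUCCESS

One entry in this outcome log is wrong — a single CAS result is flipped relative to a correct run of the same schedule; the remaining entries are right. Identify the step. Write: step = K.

step = 7

Reference trace:
T2 LOAD — after: cnt=3, r=3 — load
T0 LOAD — after: cnt=3, r=3 — load
T2 CAS — after: cnt=4, r=3 — ok
T1 LOAD — after: cnt=4, r=4 — load
T2 LOAD — after: cnt=4, r=4 — load
T0 CAS — after: cnt=4, r=3 — retry
T1 CAS — after: cnt=5, r=4 — ok
T2 CAS — after: cnt=5, r=4 — retry
T0 LOAD — after: cnt=5, r=5 — load
T0 CAS — after: cnt=6, r=5 — ok
T1 LOAD — after: cnt=6, r=6 — load
T1 CAS — after: cnt=7, r=6 — ok
T2 LOAD — after: cnt=7, r=7 — load
T2 CAS — after: cnt=8, r=7 — ok
T2 LOAD — after: cnt=8, r=8 — load
T2 CAS — after: cnt=9, r=8 — ok
Log disagrees first at step 7.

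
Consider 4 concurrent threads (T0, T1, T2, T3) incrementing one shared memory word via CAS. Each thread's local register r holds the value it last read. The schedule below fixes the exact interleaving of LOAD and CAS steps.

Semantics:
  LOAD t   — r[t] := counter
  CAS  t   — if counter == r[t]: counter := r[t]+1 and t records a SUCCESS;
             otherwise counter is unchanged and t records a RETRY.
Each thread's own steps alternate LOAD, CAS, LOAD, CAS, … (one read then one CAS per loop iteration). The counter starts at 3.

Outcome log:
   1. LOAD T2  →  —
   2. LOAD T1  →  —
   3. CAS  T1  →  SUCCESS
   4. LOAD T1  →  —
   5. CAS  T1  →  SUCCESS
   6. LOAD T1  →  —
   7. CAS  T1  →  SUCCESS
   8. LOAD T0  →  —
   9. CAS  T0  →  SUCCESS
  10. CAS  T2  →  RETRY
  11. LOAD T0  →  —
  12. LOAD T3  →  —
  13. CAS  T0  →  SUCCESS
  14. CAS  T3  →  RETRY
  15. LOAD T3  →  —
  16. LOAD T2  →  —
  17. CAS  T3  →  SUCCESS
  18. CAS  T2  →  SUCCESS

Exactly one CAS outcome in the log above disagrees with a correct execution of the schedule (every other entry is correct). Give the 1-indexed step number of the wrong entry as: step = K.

step = 18

Reference trace:
[1] T2.load  rd  (counter 3, T2.r 3)
[2] T1.load  rd  (counter 3, T1.r 3)
[3] T1.cas  hit  (counter 4, T1.r 3)
[4] T1.load  rd  (counter 4, T1.r 4)
[5] T1.cas  hit  (counter 5, T1.r 4)
[6] T1.load  rd  (counter 5, T1.r 5)
[7] T1.cas  hit  (counter 6, T1.r 5)
[8] T0.load  rd  (counter 6, T0.r 6)
[9] T0.cas  hit  (counter 7, T0.r 6)
[10] T2.cas  miss  (counter 7, T2.r 3)
[11] T0.load  rd  (counter 7, T0.r 7)
[12] T3.load  rd  (counter 7, T3.r 7)
[13] T0.cas  hit  (counter 8, T0.r 7)
[14] T3.cas  miss  (counter 8, T3.r 7)
[15] T3.load  rd  (counter 8, T3.r 8)
[16] T2.load  rd  (counter 8, T2.r 8)
[17] T3.cas  hit  (counter 9, T3.r 8)
[18] T2.cas  miss  (counter 9, T2.r 8)
Log disagrees first at step 18.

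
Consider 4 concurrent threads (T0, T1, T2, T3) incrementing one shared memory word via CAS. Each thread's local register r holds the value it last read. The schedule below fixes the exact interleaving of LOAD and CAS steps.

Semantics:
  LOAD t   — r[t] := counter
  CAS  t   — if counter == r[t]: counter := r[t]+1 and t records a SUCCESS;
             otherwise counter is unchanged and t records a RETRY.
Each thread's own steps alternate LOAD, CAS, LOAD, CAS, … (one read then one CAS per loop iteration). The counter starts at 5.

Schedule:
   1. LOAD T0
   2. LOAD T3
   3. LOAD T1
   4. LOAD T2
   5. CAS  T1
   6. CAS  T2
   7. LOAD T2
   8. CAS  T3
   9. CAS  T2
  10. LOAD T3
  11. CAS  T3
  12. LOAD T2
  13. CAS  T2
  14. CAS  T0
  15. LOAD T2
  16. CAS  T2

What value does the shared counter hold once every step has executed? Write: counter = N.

T0 LOAD — after: cnt=5, r=5 — load
T3 LOAD — after: cnt=5, r=5 — load
T1 LOAD — after: cnt=5, r=5 — load
T2 LOAD — after: cnt=5, r=5 — load
T1 CAS — after: cnt=6, r=5 — ok
T2 CAS — after: cnt=6, r=5 — retry
T2 LOAD — after: cnt=6, r=6 — load
T3 CAS — after: cnt=6, r=5 — retry
T2 CAS — after: cnt=7, r=6 — ok
T3 LOAD — after: cnt=7, r=7 — load
T3 CAS — after: cnt=8, r=7 — ok
T2 LOAD — after: cnt=8, r=8 — load
T2 CAS — after: cnt=9, r=8 — ok
T0 CAS — after: cnt=9, r=5 — retry
T2 LOAD — after: cnt=9, r=9 — load
T2 CAS — after: cnt=10, r=9 — ok

counter = 10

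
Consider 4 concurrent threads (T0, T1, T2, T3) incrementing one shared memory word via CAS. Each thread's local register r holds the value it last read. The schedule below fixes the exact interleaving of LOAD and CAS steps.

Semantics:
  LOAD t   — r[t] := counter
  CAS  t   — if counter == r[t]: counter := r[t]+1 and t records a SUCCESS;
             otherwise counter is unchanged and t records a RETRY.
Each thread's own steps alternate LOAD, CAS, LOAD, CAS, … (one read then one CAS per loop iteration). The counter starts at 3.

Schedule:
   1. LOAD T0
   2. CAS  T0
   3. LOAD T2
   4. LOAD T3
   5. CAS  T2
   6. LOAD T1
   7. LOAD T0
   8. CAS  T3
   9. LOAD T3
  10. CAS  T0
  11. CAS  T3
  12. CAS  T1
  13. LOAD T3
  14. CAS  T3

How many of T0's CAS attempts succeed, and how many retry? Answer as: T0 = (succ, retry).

1. LOAD T0 → mem=3 r[T0]=3 [LOAD]
2. CAS T0 → mem=4 r[T0]=3 [OK]
3. LOAD T2 → mem=4 r[T2]=4 [LOAD]
4. LOAD T3 → mem=4 r[T3]=4 [LOAD]
5. CAS T2 → mem=5 r[T2]=4 [OK]
6. LOAD T1 → mem=5 r[T1]=5 [LOAD]
7. LOAD T0 → mem=5 r[T0]=5 [LOAD]
8. CAS T3 → mem=5 r[T3]=4 [RETRY]
9. LOAD T3 → mem=5 r[T3]=5 [LOAD]
10. CAS T0 → mem=6 r[T0]=5 [OK]
11. CAS T3 → mem=6 r[T3]=5 [RETRY]
12. CAS T1 → mem=6 r[T1]=5 [RETRY]
13. LOAD T3 → mem=6 r[T3]=6 [LOAD]
14. CAS T3 → mem=7 r[T3]=6 [OK]

T0 = (2, 0)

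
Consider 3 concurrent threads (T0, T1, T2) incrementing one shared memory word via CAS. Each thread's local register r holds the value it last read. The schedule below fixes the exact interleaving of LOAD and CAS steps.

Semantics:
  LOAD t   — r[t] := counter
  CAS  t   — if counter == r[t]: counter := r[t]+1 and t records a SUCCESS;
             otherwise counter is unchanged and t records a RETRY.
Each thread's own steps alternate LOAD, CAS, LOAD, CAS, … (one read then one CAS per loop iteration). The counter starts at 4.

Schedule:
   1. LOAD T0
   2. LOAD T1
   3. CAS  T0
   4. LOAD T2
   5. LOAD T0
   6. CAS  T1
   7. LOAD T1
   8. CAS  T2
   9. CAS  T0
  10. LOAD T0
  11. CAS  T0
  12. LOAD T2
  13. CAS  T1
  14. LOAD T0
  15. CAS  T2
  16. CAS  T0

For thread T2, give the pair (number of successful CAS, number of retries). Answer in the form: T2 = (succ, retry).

T2 = (2, 0)

step 1: T0 LOAD ⇒ load; ctr=4 reg=4
step 2: T1 LOAD ⇒ load; ctr=4 reg=4
step 3: T0 CAS ⇒ ok; ctr=5 reg=4
step 4: T2 LOAD ⇒ load; ctr=5 reg=5
step 5: T0 LOAD ⇒ load; ctr=5 reg=5
step 6: T1 CAS ⇒ retry; ctr=5 reg=4
step 7: T1 LOAD ⇒ load; ctr=5 reg=5
step 8: T2 CAS ⇒ ok; ctr=6 reg=5
step 9: T0 CAS ⇒ retry; ctr=6 reg=5
step 10: T0 LOAD ⇒ load; ctr=6 reg=6
step 11: T0 CAS ⇒ ok; ctr=7 reg=6
step 12: T2 LOAD ⇒ load; ctr=7 reg=7
step 13: T1 CAS ⇒ retry; ctr=7 reg=5
step 14: T0 LOAD ⇒ load; ctr=7 reg=7
step 15: T2 CAS ⇒ ok; ctr=8 reg=7
step 16: T0 CAS ⇒ retry; ctr=8 reg=7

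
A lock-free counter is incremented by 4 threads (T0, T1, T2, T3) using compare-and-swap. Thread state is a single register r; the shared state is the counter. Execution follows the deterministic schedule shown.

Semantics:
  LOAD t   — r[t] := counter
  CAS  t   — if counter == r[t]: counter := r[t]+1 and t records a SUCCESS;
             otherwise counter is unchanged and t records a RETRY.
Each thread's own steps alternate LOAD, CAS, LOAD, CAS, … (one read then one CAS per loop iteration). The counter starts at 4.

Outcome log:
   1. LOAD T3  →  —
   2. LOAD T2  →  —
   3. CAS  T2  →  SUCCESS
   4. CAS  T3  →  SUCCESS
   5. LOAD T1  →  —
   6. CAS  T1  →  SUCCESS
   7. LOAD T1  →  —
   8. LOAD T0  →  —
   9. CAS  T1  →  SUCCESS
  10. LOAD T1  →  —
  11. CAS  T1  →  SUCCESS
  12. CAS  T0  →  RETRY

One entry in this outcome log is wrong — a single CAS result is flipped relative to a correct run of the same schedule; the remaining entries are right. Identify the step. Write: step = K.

Re-executing:
[1] T3.load  rd  (counter 4, T3.r 4)
[2] T2.load  rd  (counter 4, T2.r 4)
[3] T2.cas  hit  (counter 5, T2.r 4)
[4] T3.cas  miss  (counter 5, T3.r 4)
[5] T1.load  rd  (counter 5, T1.r 5)
[6] T1.cas  hit  (counter 6, T1.r 5)
[7] T1.load  rd  (counter 6, T1.r 6)
[8] T0.load  rd  (counter 6, T0.r 6)
[9] T1.cas  hit  (counter 7, T1.r 6)
[10] T1.load  rd  (counter 7, T1.r 7)
[11] T1.cas  hit  (counter 8, T1.r 7)
[12] T0.cas  miss  (counter 8, T0.r 6)
Log disagrees first at step 4.

step = 4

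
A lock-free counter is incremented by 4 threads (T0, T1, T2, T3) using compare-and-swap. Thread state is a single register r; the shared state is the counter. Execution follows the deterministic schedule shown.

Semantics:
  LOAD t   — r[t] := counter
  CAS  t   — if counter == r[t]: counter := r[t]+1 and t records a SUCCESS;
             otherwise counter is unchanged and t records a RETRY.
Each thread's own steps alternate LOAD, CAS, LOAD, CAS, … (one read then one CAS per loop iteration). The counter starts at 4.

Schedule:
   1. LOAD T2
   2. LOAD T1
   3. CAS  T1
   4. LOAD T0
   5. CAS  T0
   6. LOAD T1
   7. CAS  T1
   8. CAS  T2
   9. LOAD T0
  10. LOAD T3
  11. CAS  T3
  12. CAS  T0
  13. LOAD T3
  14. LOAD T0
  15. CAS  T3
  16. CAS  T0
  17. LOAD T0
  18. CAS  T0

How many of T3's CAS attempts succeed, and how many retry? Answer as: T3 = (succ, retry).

T3 = (2, 0)

1. LOAD T2 → mem=4 r[T2]=4 [LOAD]
2. LOAD T1 → mem=4 r[T1]=4 [LOAD]
3. CAS T1 → mem=5 r[T1]=4 [OK]
4. LOAD T0 → mem=5 r[T0]=5 [LOAD]
5. CAS T0 → mem=6 r[T0]=5 [OK]
6. LOAD T1 → mem=6 r[T1]=6 [LOAD]
7. CAS T1 → mem=7 r[T1]=6 [OK]
8. CAS T2 → mem=7 r[T2]=4 [RETRY]
9. LOAD T0 → mem=7 r[T0]=7 [LOAD]
10. LOAD T3 → mem=7 r[T3]=7 [LOAD]
11. CAS T3 → mem=8 r[T3]=7 [OK]
12. CAS T0 → mem=8 r[T0]=7 [RETRY]
13. LOAD T3 → mem=8 r[T3]=8 [LOAD]
14. LOAD T0 → mem=8 r[T0]=8 [LOAD]
15. CAS T3 → mem=9 r[T3]=8 [OK]
16. CAS T0 → mem=9 r[T0]=8 [RETRY]
17. LOAD T0 → mem=9 r[T0]=9 [LOAD]
18. CAS T0 → mem=10 r[T0]=9 [OK]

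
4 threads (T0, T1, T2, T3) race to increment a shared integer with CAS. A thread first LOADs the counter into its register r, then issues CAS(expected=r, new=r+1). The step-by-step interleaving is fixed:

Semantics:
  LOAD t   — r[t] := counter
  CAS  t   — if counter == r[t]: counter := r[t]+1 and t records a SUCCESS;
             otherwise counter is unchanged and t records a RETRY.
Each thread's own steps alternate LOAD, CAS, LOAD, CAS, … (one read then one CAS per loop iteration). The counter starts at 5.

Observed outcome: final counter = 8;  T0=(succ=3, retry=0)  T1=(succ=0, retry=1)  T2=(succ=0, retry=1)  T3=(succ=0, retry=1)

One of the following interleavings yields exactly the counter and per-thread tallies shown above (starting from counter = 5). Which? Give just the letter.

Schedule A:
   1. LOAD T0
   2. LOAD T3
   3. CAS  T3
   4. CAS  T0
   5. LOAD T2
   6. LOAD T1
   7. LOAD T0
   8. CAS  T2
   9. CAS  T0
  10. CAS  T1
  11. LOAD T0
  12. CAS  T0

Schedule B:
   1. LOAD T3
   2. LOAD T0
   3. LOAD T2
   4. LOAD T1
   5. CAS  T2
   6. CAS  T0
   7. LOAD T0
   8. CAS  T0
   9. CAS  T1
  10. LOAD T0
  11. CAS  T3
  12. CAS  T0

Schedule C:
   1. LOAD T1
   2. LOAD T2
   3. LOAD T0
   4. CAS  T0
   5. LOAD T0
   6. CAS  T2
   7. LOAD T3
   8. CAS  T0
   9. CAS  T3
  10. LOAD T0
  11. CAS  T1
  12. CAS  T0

Tracing schedule C:
#1 T1 reads 5
#2 T2 reads 5
#3 T0 reads 5
#4 T0 CAS(5→6) writes; counter now 6
#5 T0 reads 6
#6 T2 CAS(5→6) fails; counter now 6
#7 T3 reads 6
#8 T0 CAS(6→7) writes; counter now 7
#9 T3 CAS(6→7) fails; counter now 7
#10 T0 reads 7
#11 T1 CAS(5→6) fails; counter now 7
#12 T0 CAS(7→8) writes; counter now 8

C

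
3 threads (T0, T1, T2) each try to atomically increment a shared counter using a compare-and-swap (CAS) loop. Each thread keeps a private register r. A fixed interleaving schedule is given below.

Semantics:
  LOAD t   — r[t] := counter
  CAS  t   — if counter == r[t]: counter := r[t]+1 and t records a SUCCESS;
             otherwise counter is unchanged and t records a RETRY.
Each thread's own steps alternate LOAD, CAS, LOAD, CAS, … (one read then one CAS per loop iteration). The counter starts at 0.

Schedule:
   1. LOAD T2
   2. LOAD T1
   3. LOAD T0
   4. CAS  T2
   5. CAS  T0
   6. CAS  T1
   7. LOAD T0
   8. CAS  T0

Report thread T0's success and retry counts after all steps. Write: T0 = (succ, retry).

   1) LOAD T2:  M=0  r_T2=0
   2) LOAD T1:  M=0  r_T1=0
   3) LOAD T0:  M=0  r_T0=0
   4) CAS  T2:  M=1  r_T2=0 ✓
   5) CAS  T0:  M=1  r_T0=0 ✗
   6) CAS  T1:  M=1  r_T1=0 ✗
   7) LOAD T0:  M=1  r_T0=1
   8) CAS  T0:  M=2  r_T0=1 ✓

T0 = (1, 1)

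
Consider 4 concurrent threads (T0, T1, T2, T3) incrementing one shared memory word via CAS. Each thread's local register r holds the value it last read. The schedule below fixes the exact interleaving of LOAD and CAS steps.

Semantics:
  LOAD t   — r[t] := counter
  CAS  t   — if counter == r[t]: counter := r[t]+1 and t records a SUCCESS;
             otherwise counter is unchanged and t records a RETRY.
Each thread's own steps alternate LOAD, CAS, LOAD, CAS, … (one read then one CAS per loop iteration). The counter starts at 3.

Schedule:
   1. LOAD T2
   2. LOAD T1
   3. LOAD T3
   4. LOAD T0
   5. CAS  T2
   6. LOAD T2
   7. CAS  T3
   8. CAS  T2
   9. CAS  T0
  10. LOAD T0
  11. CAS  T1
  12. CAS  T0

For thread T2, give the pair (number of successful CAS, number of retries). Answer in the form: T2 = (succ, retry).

T2 = (2, 0)

#1 T2 reads 3
#2 T1 reads 3
#3 T3 reads 3
#4 T0 reads 3
#5 T2 CAS(3→4) writes; counter now 4
#6 T2 reads 4
#7 T3 CAS(3→4) fails; counter now 4
#8 T2 CAS(4→5) writes; counter now 5
#9 T0 CAS(3→4) fails; counter now 5
#10 T0 reads 5
#11 T1 CAS(3→4) fails; counter now 5
#12 T0 CAS(5→6) writes; counter now 6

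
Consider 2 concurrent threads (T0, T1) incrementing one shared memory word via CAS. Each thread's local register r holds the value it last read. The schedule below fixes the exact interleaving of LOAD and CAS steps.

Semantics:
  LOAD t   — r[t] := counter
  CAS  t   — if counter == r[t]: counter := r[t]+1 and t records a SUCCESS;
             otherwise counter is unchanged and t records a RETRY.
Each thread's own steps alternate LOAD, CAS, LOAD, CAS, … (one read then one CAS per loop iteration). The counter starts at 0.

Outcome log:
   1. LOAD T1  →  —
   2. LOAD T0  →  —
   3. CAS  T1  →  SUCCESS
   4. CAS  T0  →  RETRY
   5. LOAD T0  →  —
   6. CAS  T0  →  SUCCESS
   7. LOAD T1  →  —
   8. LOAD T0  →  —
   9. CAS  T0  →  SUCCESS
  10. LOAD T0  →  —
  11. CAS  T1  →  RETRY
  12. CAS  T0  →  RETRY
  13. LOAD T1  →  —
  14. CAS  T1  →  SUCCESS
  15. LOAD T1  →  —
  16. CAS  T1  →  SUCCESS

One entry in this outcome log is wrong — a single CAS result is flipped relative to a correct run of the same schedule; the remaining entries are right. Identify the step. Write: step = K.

Reference trace:
step 1: T1 LOAD ⇒ load; ctr=0 reg=0
step 2: T0 LOAD ⇒ load; ctr=0 reg=0
step 3: T1 CAS ⇒ ok; ctr=1 reg=0
step 4: T0 CAS ⇒ retry; ctr=1 reg=0
step 5: T0 LOAD ⇒ load; ctr=1 reg=1
step 6: T0 CAS ⇒ ok; ctr=2 reg=1
step 7: T1 LOAD ⇒ load; ctr=2 reg=2
step 8: T0 LOAD ⇒ load; ctr=2 reg=2
step 9: T0 CAS ⇒ ok; ctr=3 reg=2
step 10: T0 LOAD ⇒ load; ctr=3 reg=3
step 11: T1 CAS ⇒ retry; ctr=3 reg=2
step 12: T0 CAS ⇒ ok; ctr=4 reg=3
step 13: T1 LOAD ⇒ load; ctr=4 reg=4
step 14: T1 CAS ⇒ ok; ctr=5 reg=4
step 15: T1 LOAD ⇒ load; ctr=5 reg=5
step 16: T1 CAS ⇒ ok; ctr=6 reg=5
Mismatch at 12.

step = 12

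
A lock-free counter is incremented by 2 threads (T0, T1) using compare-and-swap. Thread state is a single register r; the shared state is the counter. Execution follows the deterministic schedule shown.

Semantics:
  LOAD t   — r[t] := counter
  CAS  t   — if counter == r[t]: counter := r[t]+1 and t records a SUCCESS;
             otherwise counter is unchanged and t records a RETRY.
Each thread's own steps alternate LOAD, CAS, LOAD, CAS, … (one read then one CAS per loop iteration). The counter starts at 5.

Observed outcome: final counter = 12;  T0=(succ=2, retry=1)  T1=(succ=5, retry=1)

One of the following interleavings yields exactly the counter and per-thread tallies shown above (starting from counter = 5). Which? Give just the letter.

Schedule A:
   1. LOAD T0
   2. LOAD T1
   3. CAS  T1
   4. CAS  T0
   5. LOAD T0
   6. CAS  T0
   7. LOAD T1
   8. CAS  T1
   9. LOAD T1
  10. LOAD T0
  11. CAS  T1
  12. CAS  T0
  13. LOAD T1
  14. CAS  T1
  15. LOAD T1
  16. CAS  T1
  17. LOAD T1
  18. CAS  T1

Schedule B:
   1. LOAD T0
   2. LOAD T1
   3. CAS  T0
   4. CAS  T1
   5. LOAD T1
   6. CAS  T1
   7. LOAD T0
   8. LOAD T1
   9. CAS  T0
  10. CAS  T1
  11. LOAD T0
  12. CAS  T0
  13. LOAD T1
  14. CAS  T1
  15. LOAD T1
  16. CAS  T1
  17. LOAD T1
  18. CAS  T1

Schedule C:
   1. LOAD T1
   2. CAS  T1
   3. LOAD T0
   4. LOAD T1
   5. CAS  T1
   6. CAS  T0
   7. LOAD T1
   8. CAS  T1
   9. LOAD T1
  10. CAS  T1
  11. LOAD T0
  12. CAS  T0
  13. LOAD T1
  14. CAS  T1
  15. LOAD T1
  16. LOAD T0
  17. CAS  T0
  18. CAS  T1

Run C:
1. LOAD T1 → mem=5 r[T1]=5 [LOAD]
2. CAS T1 → mem=6 r[T1]=5 [OK]
3. LOAD T0 → mem=6 r[T0]=6 [LOAD]
4. LOAD T1 → mem=6 r[T1]=6 [LOAD]
5. CAS T1 → mem=7 r[T1]=6 [OK]
6. CAS T0 → mem=7 r[T0]=6 [RETRY]
7. LOAD T1 → mem=7 r[T1]=7 [LOAD]
8. CAS T1 → mem=8 r[T1]=7 [OK]
9. LOAD T1 → mem=8 r[T1]=8 [LOAD]
10. CAS T1 → mem=9 r[T1]=8 [OK]
11. LOAD T0 → mem=9 r[T0]=9 [LOAD]
12. CAS T0 → mem=10 r[T0]=9 [OK]
13. LOAD T1 → mem=10 r[T1]=10 [LOAD]
14. CAS T1 → mem=11 r[T1]=10 [OK]
15. LOAD T1 → mem=11 r[T1]=11 [LOAD]
16. LOAD T0 → mem=11 r[T0]=11 [LOAD]
17. CAS T0 → mem=12 r[T0]=11 [OK]
18. CAS T1 → mem=12 r[T1]=11 [RETRY]

C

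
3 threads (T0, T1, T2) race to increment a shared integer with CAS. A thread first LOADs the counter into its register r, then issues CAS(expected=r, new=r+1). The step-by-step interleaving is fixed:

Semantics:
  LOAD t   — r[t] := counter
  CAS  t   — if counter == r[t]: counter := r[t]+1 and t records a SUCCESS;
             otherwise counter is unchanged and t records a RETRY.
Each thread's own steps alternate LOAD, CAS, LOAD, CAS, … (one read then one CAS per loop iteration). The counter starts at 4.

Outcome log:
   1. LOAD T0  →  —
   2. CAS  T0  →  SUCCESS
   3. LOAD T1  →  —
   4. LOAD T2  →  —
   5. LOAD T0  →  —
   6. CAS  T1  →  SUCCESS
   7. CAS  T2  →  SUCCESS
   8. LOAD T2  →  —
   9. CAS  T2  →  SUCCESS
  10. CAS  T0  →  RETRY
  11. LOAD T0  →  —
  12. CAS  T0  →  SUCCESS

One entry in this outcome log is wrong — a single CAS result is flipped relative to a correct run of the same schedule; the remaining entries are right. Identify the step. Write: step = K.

step = 7

Re-executing:
step 1: T0 LOAD ⇒ load; ctr=4 reg=4
step 2: T0 CAS ⇒ ok; ctr=5 reg=4
step 3: T1 LOAD ⇒ load; ctr=5 reg=5
step 4: T2 LOAD ⇒ load; ctr=5 reg=5
step 5: T0 LOAD ⇒ load; ctr=5 reg=5
step 6: T1 CAS ⇒ ok; ctr=6 reg=5
step 7: T2 CAS ⇒ retry; ctr=6 reg=5
step 8: T2 LOAD ⇒ load; ctr=6 reg=6
step 9: T2 CAS ⇒ ok; ctr=7 reg=6
step 10: T0 CAS ⇒ retry; ctr=7 reg=5
step 11: T0 LOAD ⇒ load; ctr=7 reg=7
step 12: T0 CAS ⇒ ok; ctr=8 reg=7
Mismatch at 7.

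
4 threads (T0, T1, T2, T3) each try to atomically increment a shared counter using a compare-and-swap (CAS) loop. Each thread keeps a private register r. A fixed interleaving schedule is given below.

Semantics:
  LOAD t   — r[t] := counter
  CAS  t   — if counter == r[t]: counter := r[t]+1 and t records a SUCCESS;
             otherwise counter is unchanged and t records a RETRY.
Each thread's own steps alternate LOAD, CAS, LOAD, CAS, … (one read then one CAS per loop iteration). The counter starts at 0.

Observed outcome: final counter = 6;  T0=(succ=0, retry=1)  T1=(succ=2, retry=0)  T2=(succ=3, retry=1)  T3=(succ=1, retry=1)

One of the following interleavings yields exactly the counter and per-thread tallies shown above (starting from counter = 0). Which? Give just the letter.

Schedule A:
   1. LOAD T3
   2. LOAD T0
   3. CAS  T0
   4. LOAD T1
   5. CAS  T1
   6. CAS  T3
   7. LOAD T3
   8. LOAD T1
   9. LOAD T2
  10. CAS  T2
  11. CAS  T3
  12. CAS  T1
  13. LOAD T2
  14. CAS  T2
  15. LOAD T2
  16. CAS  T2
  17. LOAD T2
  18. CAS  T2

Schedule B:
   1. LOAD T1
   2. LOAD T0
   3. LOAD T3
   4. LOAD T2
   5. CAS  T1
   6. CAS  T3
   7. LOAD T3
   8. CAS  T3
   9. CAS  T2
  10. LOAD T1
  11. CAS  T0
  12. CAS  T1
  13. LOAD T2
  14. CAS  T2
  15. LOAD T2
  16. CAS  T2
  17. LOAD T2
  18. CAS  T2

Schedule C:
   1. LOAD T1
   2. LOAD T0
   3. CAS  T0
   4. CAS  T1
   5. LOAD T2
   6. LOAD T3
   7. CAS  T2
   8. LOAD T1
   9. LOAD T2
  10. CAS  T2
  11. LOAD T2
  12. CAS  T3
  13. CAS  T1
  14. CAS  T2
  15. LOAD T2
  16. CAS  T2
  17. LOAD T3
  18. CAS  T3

B

Tracing schedule B:
step 1: T1 LOAD ⇒ load; ctr=0 reg=0
step 2: T0 LOAD ⇒ load; ctr=0 reg=0
step 3: T3 LOAD ⇒ load; ctr=0 reg=0
step 4: T2 LOAD ⇒ load; ctr=0 reg=0
step 5: T1 CAS ⇒ ok; ctr=1 reg=0
step 6: T3 CAS ⇒ retry; ctr=1 reg=0
step 7: T3 LOAD ⇒ load; ctr=1 reg=1
step 8: T3 CAS ⇒ ok; ctr=2 reg=1
step 9: T2 CAS ⇒ retry; ctr=2 reg=0
step 10: T1 LOAD ⇒ load; ctr=2 reg=2
step 11: T0 CAS ⇒ retry; ctr=2 reg=0
step 12: T1 CAS ⇒ ok; ctr=3 reg=2
step 13: T2 LOAD ⇒ load; ctr=3 reg=3
step 14: T2 CAS ⇒ ok; ctr=4 reg=3
step 15: T2 LOAD ⇒ load; ctr=4 reg=4
step 16: T2 CAS ⇒ ok; ctr=5 reg=4
step 17: T2 LOAD ⇒ load; ctr=5 reg=5
step 18: T2 CAS ⇒ ok; ctr=6 reg=5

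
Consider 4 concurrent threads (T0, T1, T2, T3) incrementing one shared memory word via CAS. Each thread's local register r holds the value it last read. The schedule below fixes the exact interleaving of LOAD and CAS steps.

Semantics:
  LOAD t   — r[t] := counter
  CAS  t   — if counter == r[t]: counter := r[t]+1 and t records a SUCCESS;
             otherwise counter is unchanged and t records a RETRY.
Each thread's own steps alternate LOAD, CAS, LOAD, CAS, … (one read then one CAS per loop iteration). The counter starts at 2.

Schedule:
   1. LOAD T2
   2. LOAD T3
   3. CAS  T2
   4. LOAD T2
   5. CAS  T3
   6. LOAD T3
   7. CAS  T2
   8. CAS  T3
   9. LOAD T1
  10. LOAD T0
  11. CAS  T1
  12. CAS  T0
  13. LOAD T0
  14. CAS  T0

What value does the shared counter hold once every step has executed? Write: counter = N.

counter = 6

   1) LOAD T2:  M=2  r_T2=2
   2) LOAD T3:  M=2  r_T3=2
   3) CAS  T2:  M=3  r_T2=2 ✓
   4) LOAD T2:  M=3  r_T2=3
   5) CAS  T3:  M=3  r_T3=2 ✗
   6) LOAD T3:  M=3  r_T3=3
   7) CAS  T2:  M=4  r_T2=3 ✓
   8) CAS  T3:  M=4  r_T3=3 ✗
   9) LOAD T1:  M=4  r_T1=4
  10) LOAD T0:  M=4  r_T0=4
  11) CAS  T1:  M=5  r_T1=4 ✓
  12) CAS  T0:  M=5  r_T0=4 ✗
  13) LOAD T0:  M=5  r_T0=5
  14) CAS  T0:  M=6  r_T0=5 ✓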